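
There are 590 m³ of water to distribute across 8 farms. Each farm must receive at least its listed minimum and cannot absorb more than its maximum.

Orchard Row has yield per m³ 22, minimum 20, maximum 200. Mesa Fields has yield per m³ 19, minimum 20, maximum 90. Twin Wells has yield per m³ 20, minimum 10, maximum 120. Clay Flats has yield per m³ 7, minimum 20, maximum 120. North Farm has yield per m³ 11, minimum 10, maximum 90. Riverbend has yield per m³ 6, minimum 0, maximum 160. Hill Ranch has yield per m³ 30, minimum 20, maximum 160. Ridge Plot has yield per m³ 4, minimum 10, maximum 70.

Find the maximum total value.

13220

Meeting every minimum uses 20+20+10+20+10+0+20+10 = 110 m³, leaving 480.
Highest yield per m³ first: Hill Ranch 30 > Orchard Row 22 > Twin Wells 20 > Mesa Fields 19 > North Farm 11 > Clay Flats 7 > Riverbend 6 > Ridge Plot 4.
Hill Ranch takes 140 more to reach its cap of 160 — 340 left.
Orchard Row: +180 to 200 (cap) — 160 left.
Twin Wells takes 110 more to reach its cap of 120 — 50 left.
Mesa Fields: +50 (room for 70) → 70. Pool exhausted.
Total = 22×200 + 19×70 + 20×120 + 7×20 + 11×10 + 30×160 + 4×10 = 13220.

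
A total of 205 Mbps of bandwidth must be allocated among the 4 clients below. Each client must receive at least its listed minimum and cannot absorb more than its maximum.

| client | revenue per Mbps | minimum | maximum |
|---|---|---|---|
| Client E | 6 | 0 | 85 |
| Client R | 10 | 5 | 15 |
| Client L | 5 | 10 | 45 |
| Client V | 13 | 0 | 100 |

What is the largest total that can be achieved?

Meeting every minimum uses 0+5+10+0 = 15 Mbps, leaving 190.
Highest revenue per Mbps first: Client V 13 > Client R 10 > Client E 6 > Client L 5.
Client V takes 100 more to reach its cap of 100 ; 90 left.
Client R: +10 to 15 (cap) ; 80 left.
Only 80 left; Client E takes them to reach 80.
Total = 6×80 + 10×15 + 5×10 + 13×100 = 1980.

1980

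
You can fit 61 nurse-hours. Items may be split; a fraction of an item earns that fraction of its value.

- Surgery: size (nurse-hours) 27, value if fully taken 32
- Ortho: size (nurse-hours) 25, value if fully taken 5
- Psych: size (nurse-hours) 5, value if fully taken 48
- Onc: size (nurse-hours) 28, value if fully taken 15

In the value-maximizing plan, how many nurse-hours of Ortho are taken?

1

Best value per unit of size first: Psych 48/5≈9.6, Surgery 32/27≈1.19, Onc 15/28≈0.536, Ortho 5/25≈0.2.
Psych: take in full, 5 nurse-hours for value 48 ; 56 left.
Surgery: take in full, 27 nurse-hours for value 32 ; 29 left.
All 28 nurse-hours of Onc fit (value 15) ; 1 remain.
Fill the last 1 nurse-hours with part of Ortho: 1/25 of it earns 0.2.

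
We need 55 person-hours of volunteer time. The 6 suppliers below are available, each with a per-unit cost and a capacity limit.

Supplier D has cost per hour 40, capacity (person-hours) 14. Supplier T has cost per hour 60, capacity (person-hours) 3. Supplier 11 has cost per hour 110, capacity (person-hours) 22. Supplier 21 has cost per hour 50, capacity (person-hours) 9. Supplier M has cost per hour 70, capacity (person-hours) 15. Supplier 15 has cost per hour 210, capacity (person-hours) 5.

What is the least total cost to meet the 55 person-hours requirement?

3780

Cheapest first:
Supplier D (40): use full 14 ; 41 person-hours to go.
Supplier 21 (50): use full 9 ; 32 person-hours to go.
Supplier T (60): use full 3 ; 29 person-hours to go.
Take 15 from Supplier M at 70 ; need 14 more.
Supplier 11 at 110: take 14 of its 22 ; requirement met.
Supplier 15: unused.
Cost = 14×40 + 9×50 + 3×60 + 15×70 + 14×110 = 3780.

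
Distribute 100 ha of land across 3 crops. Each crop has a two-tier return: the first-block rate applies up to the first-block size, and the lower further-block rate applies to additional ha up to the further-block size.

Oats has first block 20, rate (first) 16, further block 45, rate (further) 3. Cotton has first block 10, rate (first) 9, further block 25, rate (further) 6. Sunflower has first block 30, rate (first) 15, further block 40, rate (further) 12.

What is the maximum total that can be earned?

Rank every tier by rate: Oats/first 16 > Sunflower/first 15 > Sunflower/second 12 > Cotton/first 9 > Cotton/second 6 > Oats/second 3.
Oats/first (16): +20 — 80 left.
Sunflower first at 15: fill all 30 — 50 left.
Sunflower second at 12: fill all 40 — 10 left.
Fill Cotton first block (10 at 9) — 0 left.
Total = 16×20 + 15×30 + 12×40 + 9×10 = 1340.

1340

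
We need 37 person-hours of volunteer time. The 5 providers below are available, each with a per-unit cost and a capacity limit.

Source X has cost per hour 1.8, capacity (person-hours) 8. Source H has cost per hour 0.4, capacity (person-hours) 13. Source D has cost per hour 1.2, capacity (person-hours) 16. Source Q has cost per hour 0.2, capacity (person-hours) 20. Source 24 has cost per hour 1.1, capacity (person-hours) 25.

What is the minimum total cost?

13.6

Fill from the cheapest provider first.
Source Q (0.2): use full 20 — 17 person-hours to go.
Source H at 0.4: take all 13 person-hours — 4 still needed.
Source 24 at 1.1: take 4 of its 25 — requirement met.
Source D, Source X: unused.
Cost = 20×0.2 + 13×0.4 + 4×1.1 = 13.6.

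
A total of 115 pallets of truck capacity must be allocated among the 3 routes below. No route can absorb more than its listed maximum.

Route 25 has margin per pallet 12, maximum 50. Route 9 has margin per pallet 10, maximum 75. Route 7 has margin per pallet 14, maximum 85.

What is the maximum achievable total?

Highest margin per pallet first: Route 7 14 > Route 25 12 > Route 9 10.
Route 7: +85 to 85 (cap) ; 30 left.
Only 30 left; Route 25 takes them to reach 30.
Total = 12×30 + 14×85 = 1550.

1550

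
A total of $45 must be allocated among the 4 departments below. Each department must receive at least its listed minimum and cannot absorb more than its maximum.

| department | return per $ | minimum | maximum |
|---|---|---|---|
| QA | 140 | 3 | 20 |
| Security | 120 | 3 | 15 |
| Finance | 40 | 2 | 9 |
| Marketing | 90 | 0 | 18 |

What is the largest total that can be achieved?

5400

Meeting every minimum uses 3+3+2+0 = 8 $, leaving 37.
Highest return per $ first: QA 140 > Security 120 > Marketing 90 > Finance 40.
Give QA 17 more to hit its cap of 20 ; 20 left.
Security: +12 to 15 (cap) ; 8 left.
Marketing has room for 18 more but only 8 remain, so it gets 8.
Total = 140×20 + 120×15 + 40×2 + 90×8 = 5400.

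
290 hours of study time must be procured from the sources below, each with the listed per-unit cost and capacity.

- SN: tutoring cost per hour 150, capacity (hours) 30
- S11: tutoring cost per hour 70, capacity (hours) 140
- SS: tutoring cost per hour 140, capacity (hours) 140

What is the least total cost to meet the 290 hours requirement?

Fill from the cheapest source first.
S11 (70): use full 140 → 150 hours to go.
SS (140): use full 140 → 10 hours to go.
SN (150): take the remaining 10 → done.
Cost = 140×70 + 140×140 + 10×150 = 30900.

30900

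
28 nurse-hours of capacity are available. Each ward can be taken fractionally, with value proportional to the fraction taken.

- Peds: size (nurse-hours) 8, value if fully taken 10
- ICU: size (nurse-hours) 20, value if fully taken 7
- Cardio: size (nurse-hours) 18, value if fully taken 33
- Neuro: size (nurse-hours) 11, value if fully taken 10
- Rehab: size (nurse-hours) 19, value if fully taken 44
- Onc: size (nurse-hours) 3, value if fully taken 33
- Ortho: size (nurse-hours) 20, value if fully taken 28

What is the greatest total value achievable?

Best value per unit of size first: Onc 33/3≈11, Rehab 44/19≈2.32, Cardio 33/18≈1.83, Ortho 28/20≈1.4, Peds 10/8≈1.25, Neuro 10/11≈0.909, ICU 7/20≈0.35.
Take all of Onc (3 nurse-hours, value 33) — 25 nurse-hours left.
Rehab: take in full, 19 nurse-hours for value 44 — 6 left.
6 nurse-hours left: a 6/18 share of Cardio gives 33×6/18 = 11.
Total value = 88.

88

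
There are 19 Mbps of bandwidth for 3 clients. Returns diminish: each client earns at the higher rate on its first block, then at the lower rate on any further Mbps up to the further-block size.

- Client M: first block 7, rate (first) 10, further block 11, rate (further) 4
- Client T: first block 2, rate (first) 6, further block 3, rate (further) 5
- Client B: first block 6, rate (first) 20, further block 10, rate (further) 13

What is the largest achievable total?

Rank every tier by rate: Client B/tier1 20 > Client B/tier2 13 > Client M/tier1 10 > Client T/tier1 6 > Client T/tier2 5 > Client M/tier2 4.
Fill Client B tier1 block (6 at 20) → 13 left.
Client B tier2 at 13: fill all 10 → 3 left.
Client M/tier1: +3 of 7 at 10; pool empty.
Total = 20×6 + 13×10 + 10×3 = 280.

280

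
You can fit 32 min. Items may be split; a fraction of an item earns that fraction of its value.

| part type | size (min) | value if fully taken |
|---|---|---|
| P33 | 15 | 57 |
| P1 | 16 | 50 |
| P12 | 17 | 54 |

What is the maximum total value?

111

Sort by value density: P33 57/15≈3.8, P12 54/17≈3.18, P1 50/16≈3.12.
All 15 min of P33 fit (value 57) ; 17 remain.
All 17 min of P12 fit (value 54) ; 0 remain.
Total value = 111.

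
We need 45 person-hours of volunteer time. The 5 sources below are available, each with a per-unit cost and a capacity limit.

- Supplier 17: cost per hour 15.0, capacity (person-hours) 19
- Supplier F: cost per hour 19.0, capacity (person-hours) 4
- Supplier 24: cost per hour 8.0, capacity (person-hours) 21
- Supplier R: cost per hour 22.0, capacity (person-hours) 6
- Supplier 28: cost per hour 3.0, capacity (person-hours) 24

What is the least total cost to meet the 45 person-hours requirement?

Use sources in increasing cost order.
Supplier 28 at 3.0: take all 24 person-hours ; 21 still needed.
Supplier 24 at 8.0: take all 21 person-hours ; 0 still needed.
Supplier 17, Supplier F, Supplier R: unused.
Cost = 24×3.0 + 21×8.0 = 240.

240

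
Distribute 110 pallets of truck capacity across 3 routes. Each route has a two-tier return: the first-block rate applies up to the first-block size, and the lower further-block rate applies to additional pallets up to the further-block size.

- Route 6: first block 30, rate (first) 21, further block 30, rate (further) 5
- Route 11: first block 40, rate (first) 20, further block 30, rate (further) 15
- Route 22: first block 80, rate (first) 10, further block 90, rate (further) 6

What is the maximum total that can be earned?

Rank every tier by rate: Route 6/tier1 21 > Route 11/tier1 20 > Route 11/tier2 15 > Route 22/tier1 10 > Route 22/tier2 6 > Route 6/tier2 5.
Fill Route 6 tier1 block (30 at 21) ; 80 left.
Route 11 tier1 at 20: fill all 40 ; 40 left.
Route 11/tier2 (15): +30 ; 10 left.
Route 22/tier1: +10 of 80 at 10; pool empty.
Total = 21×30 + 20×40 + 15×30 + 10×10 = 1980.

1980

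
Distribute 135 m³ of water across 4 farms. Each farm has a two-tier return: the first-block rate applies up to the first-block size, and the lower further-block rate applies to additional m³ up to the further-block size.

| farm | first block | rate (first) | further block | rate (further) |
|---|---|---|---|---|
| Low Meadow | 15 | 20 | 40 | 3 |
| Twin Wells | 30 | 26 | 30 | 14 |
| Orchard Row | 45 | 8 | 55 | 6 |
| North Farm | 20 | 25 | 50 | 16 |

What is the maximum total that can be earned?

2660

Order all 8 blocks by rate: Twin Wells/tier1 26 > North Farm/tier1 25 > Low Meadow/tier1 20 > North Farm/tier2 16 > Twin Wells/tier2 14 > Orchard Row/tier1 8 > Orchard Row/tier2 6 > Low Meadow/tier2 3.
Twin Wells/tier1 (26): +30 ; 105 left.
North Farm tier1 at 25: fill all 20 ; 85 left.
Low Meadow tier1 at 20: fill all 15 ; 70 left.
North Farm tier2 at 16: fill all 50 ; 20 left.
20 remain; put them into Twin Wells tier2 at 14.
Total = 26×30 + 25×20 + 20×15 + 16×50 + 14×20 = 2660.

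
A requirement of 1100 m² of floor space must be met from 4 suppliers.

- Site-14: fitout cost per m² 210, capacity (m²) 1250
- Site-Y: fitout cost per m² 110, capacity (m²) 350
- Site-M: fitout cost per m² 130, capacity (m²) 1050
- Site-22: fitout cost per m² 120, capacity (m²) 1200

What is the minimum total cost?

Use suppliers in increasing cost order.
Take 350 from Site-Y at 110 — need 750 more.
Take 750 from Site-22 at 120 to finish.
Site-M, Site-14: unused.
Cost = 350×110 + 750×120 = 128500.

128500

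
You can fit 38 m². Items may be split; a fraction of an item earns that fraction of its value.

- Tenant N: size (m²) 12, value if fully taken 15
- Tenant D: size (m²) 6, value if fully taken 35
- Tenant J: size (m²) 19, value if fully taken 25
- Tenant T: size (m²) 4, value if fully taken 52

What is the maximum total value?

Best value per unit of size first: Tenant T 52/4≈13, Tenant D 35/6≈5.83, Tenant J 25/19≈1.32, Tenant N 15/12≈1.25.
All 4 m² of Tenant T fit (value 52) ; 34 remain.
Take all of Tenant D (6 m², value 35) ; 28 m² left.
Tenant J: take in full, 19 m² for value 25 ; 9 left.
Fill the last 9 m² with part of Tenant N: 9/12 of it earns 11.25.
Total value = 123.25.

123.25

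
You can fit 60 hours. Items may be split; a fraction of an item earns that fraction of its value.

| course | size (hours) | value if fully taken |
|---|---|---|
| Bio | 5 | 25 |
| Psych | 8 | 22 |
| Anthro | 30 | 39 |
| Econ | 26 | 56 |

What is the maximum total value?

130.3

Best value per unit of size first: Bio 25/5≈5, Psych 22/8≈2.75, Econ 56/26≈2.15, Anthro 39/30≈1.3.
Bio: take in full, 5 hours for value 25 → 55 left.
Psych: take in full, 8 hours for value 22 → 47 left.
Econ: take in full, 26 hours for value 56 → 21 left.
Only 21 hours remain; take 21/30 of Anthro for value 39×21/30 = 27.3.
Total value = 130.3.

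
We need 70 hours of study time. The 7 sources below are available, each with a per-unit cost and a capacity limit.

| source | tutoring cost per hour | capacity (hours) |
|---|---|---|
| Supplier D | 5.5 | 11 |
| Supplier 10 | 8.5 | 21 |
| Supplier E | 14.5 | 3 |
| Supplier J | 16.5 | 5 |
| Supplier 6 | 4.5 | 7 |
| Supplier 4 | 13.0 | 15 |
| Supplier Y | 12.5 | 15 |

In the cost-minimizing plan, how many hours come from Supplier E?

1

Use sources in increasing cost order.
Supplier 6 at 4.5: take all 7 hours — 63 still needed.
Supplier D (5.5): use full 11 — 52 hours to go.
Supplier 10 (8.5): use full 21 — 31 hours to go.
Take 15 from Supplier Y at 12.5 — need 16 more.
Supplier 4 at 13.0: take all 15 hours — 1 still needed.
Supplier E (14.5): take the remaining 1 — done.
Supplier J: unused.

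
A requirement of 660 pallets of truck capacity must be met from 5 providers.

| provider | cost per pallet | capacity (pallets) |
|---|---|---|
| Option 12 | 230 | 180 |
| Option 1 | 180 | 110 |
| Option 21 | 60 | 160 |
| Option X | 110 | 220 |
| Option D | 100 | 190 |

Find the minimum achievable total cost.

Fill from the cheapest provider first.
Option 21 at 60: take all 160 pallets ; 500 still needed.
Option D at 100: take all 190 pallets ; 310 still needed.
Take 220 from Option X at 110 ; need 90 more.
Take 90 from Option 1 at 180 to finish.
Option 12: unused.
Cost = 160×60 + 190×100 + 220×110 + 90×180 = 69000.

69000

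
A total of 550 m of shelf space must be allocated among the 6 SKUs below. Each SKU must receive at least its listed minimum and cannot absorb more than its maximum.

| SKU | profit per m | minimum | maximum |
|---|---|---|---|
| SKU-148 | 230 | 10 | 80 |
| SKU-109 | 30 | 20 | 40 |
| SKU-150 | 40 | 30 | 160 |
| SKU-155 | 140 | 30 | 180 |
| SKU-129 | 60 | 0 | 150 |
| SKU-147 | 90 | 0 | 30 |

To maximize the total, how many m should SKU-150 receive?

90

Meeting every minimum uses 10+20+30+30+0+0 = 90 m, leaving 460.
Highest profit per m first: SKU-148 230 > SKU-155 140 > SKU-147 90 > SKU-129 60 > SKU-150 40 > SKU-109 30.
SKU-148: +70 to 80 (cap) ; 390 left.
SKU-155 takes 150 more to reach its cap of 180 ; 240 left.
SKU-147: +30 to 30 (cap) ; 210 left.
SKU-129: +150 to 150 (cap) ; 60 left.
Only 60 left; SKU-150 takes them to reach 90.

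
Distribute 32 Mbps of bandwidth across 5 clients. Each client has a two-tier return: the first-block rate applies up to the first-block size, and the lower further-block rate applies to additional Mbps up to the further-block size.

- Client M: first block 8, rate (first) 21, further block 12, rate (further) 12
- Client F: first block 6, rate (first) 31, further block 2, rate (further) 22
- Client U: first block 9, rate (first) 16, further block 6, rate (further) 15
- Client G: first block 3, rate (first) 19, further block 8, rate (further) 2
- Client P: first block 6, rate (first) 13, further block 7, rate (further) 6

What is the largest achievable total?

659

Rank every tier by rate: Client F/tier1 31 > Client F/tier2 22 > Client M/tier1 21 > Client G/tier1 19 > Client U/tier1 16 > Client U/tier2 15 > Client P/tier1 13 > Client M/tier2 12 > Client P/tier2 6 > Client G/tier2 2.
Fill Client F tier1 block (6 at 31) ; 26 left.
Client F tier2 at 22: fill all 2 ; 24 left.
Client M/tier1 (21): +8 ; 16 left.
Client G/tier1 (19): +3 ; 13 left.
Client U tier1 at 16: fill all 9 ; 4 left.
Client U/tier2: +4 of 6 at 15; pool empty.
Total = 31×6 + 22×2 + 21×8 + 19×3 + 16×9 + 15×4 = 659.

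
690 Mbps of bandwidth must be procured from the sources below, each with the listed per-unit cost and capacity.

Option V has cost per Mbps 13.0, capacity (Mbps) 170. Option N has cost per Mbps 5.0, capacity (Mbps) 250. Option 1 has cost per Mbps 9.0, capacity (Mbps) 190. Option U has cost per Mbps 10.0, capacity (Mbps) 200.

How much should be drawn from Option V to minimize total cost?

Fill from the cheapest source first.
Option N (5.0): use full 250 — 440 Mbps to go.
Option 1 at 9.0: take all 190 Mbps — 250 still needed.
Take 200 from Option U at 10.0 — need 50 more.
Take 50 from Option V at 13.0 to finish.

50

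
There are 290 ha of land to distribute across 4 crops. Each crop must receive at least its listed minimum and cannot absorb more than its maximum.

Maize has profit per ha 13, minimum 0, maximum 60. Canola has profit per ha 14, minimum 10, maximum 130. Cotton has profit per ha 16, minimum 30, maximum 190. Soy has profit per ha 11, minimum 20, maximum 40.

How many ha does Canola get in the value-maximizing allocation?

Meeting every minimum uses 0+10+30+20 = 60 ha, leaving 230.
Rank by profit per ha: Cotton 16 > Canola 14 > Maize 13 > Soy 11.
Give Cotton 160 more to hit its cap of 190 ; 70 left.
Canola: +70 (room for 120) → 80. Pool exhausted.

80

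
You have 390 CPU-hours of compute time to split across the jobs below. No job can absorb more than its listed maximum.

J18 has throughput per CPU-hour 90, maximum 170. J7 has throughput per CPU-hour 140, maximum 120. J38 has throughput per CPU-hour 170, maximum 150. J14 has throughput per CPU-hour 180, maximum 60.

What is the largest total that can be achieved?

Highest throughput per CPU-hour first: J14 180 > J38 170 > J7 140 > J18 90.
Give J14 60 to hit its cap of 60 ; 330 left.
Give J38 150 to hit its cap of 150 ; 180 left.
J7 takes 120 to reach its cap of 120 ; 60 left.
Only 60 left; J18 takes them to reach 60.
Total = 90×60 + 140×120 + 170×150 + 180×60 = 58500.

58500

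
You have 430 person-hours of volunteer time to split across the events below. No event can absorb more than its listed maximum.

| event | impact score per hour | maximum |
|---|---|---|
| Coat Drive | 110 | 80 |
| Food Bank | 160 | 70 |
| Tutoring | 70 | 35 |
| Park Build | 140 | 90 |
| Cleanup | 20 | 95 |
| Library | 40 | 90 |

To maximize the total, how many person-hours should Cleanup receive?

65

Highest impact score per hour first: Food Bank 160 > Park Build 140 > Coat Drive 110 > Tutoring 70 > Library 40 > Cleanup 20.
Food Bank takes 70 to reach its cap of 70 — 360 left.
Park Build: +90 to 90 (cap) — 270 left.
Coat Drive: +80 to 80 (cap) — 190 left.
Tutoring takes 35 to reach its cap of 35 — 155 left.
Library: +90 to 90 (cap) — 65 left.
Only 65 left; Cleanup takes them to reach 65.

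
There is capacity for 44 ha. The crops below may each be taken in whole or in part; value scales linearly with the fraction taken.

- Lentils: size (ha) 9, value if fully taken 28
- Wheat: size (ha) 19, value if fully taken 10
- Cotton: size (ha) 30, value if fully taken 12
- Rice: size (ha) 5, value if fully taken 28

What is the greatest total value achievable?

Sort by value density: Rice 28/5≈5.6, Lentils 28/9≈3.11, Wheat 10/19≈0.526, Cotton 12/30≈0.4.
All 5 ha of Rice fit (value 28) ; 39 remain.
Take all of Lentils (9 ha, value 28) ; 30 ha left.
Take all of Wheat (19 ha, value 10) ; 11 ha left.
11 ha left: a 11/30 share of Cotton gives 12×11/30 = 4.4.
Total value = 70.4.

70.4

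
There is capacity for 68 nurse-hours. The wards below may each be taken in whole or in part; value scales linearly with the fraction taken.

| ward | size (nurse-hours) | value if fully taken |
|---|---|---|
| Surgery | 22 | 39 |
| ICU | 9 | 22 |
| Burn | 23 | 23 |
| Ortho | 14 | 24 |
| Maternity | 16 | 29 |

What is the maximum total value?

Sort by value density: ICU 22/9≈2.44, Maternity 29/16≈1.81, Surgery 39/22≈1.77, Ortho 24/14≈1.71, Burn 23/23≈1.
ICU: take in full, 9 nurse-hours for value 22 — 59 left.
All 16 nurse-hours of Maternity fit (value 29) — 43 remain.
Take all of Surgery (22 nurse-hours, value 39) — 21 nurse-hours left.
Take all of Ortho (14 nurse-hours, value 24) — 7 nurse-hours left.
Only 7 nurse-hours remain; take 7/23 of Burn for value 23×7/23 = 7.
Total value = 121.

121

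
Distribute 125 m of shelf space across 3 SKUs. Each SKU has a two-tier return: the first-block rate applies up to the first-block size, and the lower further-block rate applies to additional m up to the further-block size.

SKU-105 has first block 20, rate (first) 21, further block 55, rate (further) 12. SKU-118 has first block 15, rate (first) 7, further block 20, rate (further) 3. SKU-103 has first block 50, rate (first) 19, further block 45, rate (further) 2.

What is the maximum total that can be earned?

2030

Rank every tier by rate: SKU-105/T1 21 > SKU-103/T1 19 > SKU-105/T2 12 > SKU-118/T1 7 > SKU-118/T2 3 > SKU-103/T2 2.
SKU-105/T1 (21): +20 ; 105 left.
SKU-103/T1 (19): +50 ; 55 left.
SKU-105 T2 at 12: fill all 55 ; 0 left.
Total = 21×20 + 19×50 + 12×55 = 2030.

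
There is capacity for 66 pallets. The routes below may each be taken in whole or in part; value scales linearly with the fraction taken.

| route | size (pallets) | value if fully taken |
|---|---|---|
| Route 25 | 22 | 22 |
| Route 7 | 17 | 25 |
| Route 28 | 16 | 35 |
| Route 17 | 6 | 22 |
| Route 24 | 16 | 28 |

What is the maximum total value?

Best value per unit of size first: Route 17 22/6≈3.67, Route 28 35/16≈2.19, Route 24 28/16≈1.75, Route 7 25/17≈1.47, Route 25 22/22≈1.
Route 17: take in full, 6 pallets for value 22 → 60 left.
Route 28: take in full, 16 pallets for value 35 → 44 left.
All 16 pallets of Route 24 fit (value 28) → 28 remain.
Take all of Route 7 (17 pallets, value 25) → 11 pallets left.
Only 11 pallets remain; take 11/22 of Route 25 for value 22×11/22 = 11.
Total value = 121.

121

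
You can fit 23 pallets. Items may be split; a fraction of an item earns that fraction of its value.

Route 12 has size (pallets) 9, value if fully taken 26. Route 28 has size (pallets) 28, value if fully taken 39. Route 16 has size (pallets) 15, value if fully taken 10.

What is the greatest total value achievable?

Sort by value density: Route 12 26/9≈2.89, Route 28 39/28≈1.39, Route 16 10/15≈0.667.
All 9 pallets of Route 12 fit (value 26) → 14 remain.
Only 14 pallets remain; take 14/28 of Route 28 for value 39×14/28 = 19.5.
Total value = 45.5.

45.5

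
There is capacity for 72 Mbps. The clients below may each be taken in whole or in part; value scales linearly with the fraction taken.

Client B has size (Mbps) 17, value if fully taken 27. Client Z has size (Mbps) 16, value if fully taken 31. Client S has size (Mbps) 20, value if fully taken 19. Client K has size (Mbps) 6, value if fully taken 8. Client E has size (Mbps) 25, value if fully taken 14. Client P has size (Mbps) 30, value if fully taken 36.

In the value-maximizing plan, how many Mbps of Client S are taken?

Best value per unit of size first: Client Z 31/16≈1.94, Client B 27/17≈1.59, Client K 8/6≈1.33, Client P 36/30≈1.2, Client S 19/20≈0.95, Client E 14/25≈0.56.
Take all of Client Z (16 Mbps, value 31) → 56 Mbps left.
Client B: take in full, 17 Mbps for value 27 → 39 left.
All 6 Mbps of Client K fit (value 8) → 33 remain.
Client P: take in full, 30 Mbps for value 36 → 3 left.
Fill the last 3 Mbps with part of Client S: 3/20 of it earns 2.85.

3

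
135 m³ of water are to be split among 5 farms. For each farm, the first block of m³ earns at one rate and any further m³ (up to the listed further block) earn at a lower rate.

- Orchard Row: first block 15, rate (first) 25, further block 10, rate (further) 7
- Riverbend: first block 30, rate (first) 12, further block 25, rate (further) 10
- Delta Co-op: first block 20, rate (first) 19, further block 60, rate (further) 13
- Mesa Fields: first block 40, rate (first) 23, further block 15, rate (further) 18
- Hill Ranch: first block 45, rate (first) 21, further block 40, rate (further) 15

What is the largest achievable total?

2890

Order all 10 blocks by rate: Orchard Row/T1 25 > Mesa Fields/T1 23 > Hill Ranch/T1 21 > Delta Co-op/T1 19 > Mesa Fields/T2 18 > Hill Ranch/T2 15 > Delta Co-op/T2 13 > Riverbend/T1 12 > Riverbend/T2 10 > Orchard Row/T2 7.
Fill Orchard Row T1 block (15 at 25) → 120 left.
Fill Mesa Fields T1 block (40 at 23) → 80 left.
Fill Hill Ranch T1 block (45 at 21) → 35 left.
Delta Co-op/T1 (19): +20 → 15 left.
Mesa Fields T2 at 18: fill all 15 → 0 left.
Total = 25×15 + 23×40 + 21×45 + 19×20 + 18×15 = 2890.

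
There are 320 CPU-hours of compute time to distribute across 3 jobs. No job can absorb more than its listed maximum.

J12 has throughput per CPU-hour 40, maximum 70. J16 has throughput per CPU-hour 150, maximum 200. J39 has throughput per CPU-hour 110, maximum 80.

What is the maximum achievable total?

Highest throughput per CPU-hour first: J16 150 > J39 110 > J12 40.
J16 takes 200 to reach its cap of 200 → 120 left.
J39 takes 80 to reach its cap of 80 → 40 left.
J12: +40 (room for 70) → 40. Pool exhausted.
Total = 40×40 + 150×200 + 110×80 = 40400.

40400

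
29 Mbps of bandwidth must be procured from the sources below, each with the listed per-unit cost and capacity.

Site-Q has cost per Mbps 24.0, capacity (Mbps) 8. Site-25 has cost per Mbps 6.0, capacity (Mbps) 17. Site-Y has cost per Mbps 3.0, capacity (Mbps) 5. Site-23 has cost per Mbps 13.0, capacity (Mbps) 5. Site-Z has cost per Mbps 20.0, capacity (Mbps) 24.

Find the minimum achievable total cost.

222

Use sources in increasing cost order.
Site-Y (3.0): use full 5 ; 24 Mbps to go.
Site-25 (6.0): use full 17 ; 7 Mbps to go.
Take 5 from Site-23 at 13.0 ; need 2 more.
Site-Z (20.0): take the remaining 2 ; done.
Site-Q: unused.
Cost = 5×3.0 + 17×6.0 + 5×13.0 + 2×20.0 = 222.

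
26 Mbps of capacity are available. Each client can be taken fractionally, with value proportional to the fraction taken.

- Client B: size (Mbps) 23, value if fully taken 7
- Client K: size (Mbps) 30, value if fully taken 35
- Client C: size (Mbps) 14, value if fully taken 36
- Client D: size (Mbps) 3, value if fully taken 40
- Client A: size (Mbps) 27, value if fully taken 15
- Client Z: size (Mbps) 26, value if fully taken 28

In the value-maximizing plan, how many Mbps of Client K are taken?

Best value per unit of size first: Client D 40/3≈13.3, Client C 36/14≈2.57, Client K 35/30≈1.17, Client Z 28/26≈1.08, Client A 15/27≈0.556, Client B 7/23≈0.304.
All 3 Mbps of Client D fit (value 40) — 23 remain.
Client C: take in full, 14 Mbps for value 36 — 9 left.
9 Mbps left: a 9/30 share of Client K gives 35×9/30 = 10.5.

9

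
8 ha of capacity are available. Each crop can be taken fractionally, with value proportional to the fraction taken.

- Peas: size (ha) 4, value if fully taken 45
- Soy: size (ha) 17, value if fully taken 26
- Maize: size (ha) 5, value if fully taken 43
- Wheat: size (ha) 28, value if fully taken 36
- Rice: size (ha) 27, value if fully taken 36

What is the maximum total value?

79.4

Rank by value-to-size ratio: Peas 45/4≈11.2, Maize 43/5≈8.6, Soy 26/17≈1.53, Rice 36/27≈1.33, Wheat 36/28≈1.29.
Peas: take in full, 4 ha for value 45 — 4 left.
Only 4 ha remain; take 4/5 of Maize for value 43×4/5 = 34.4.
Total value = 79.4.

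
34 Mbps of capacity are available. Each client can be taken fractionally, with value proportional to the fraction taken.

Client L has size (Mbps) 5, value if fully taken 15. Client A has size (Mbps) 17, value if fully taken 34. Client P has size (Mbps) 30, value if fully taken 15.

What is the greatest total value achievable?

55

Best value per unit of size first: Client L 15/5≈3, Client A 34/17≈2, Client P 15/30≈0.5.
All 5 Mbps of Client L fit (value 15) — 29 remain.
Take all of Client A (17 Mbps, value 34) — 12 Mbps left.
12 Mbps left: a 12/30 share of Client P gives 15×12/30 = 6.
Total value = 55.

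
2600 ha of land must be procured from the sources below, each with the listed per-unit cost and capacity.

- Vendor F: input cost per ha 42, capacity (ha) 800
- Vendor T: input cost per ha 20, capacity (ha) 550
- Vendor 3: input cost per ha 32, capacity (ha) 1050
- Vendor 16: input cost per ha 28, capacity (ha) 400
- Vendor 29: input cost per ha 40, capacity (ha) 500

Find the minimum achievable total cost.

Fill from the cheapest source first.
Take 550 from Vendor T at 20 → need 2050 more.
Vendor 16 at 28: take all 400 ha → 1650 still needed.
Vendor 3 (32): use full 1050 → 600 ha to go.
Vendor 29 (40): use full 500 → 100 ha to go.
Take 100 from Vendor F at 42 to finish.
Cost = 550×20 + 400×28 + 1050×32 + 500×40 + 100×42 = 80000.

80000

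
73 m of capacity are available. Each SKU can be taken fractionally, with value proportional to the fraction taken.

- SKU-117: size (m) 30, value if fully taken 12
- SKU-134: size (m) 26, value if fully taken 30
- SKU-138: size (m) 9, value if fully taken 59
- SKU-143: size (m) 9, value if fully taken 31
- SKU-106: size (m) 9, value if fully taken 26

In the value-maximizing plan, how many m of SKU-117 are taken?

Rank by value-to-size ratio: SKU-138 59/9≈6.56, SKU-143 31/9≈3.44, SKU-106 26/9≈2.89, SKU-134 30/26≈1.15, SKU-117 12/30≈0.4.
SKU-138: take in full, 9 m for value 59 ; 64 left.
SKU-143: take in full, 9 m for value 31 ; 55 left.
All 9 m of SKU-106 fit (value 26) ; 46 remain.
Take all of SKU-134 (26 m, value 30) ; 20 m left.
Fill the last 20 m with part of SKU-117: 20/30 of it earns 8.

20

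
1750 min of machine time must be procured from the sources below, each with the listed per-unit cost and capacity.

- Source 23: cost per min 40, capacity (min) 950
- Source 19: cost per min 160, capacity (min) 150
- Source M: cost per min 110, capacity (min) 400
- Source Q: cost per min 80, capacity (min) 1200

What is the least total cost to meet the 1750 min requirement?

102000

Fill from the cheapest source first.
Source 23 (40): use full 950 → 800 min to go.
Take 800 from Source Q at 80 to finish.
Source M, Source 19: unused.
Cost = 950×40 + 800×80 = 102000.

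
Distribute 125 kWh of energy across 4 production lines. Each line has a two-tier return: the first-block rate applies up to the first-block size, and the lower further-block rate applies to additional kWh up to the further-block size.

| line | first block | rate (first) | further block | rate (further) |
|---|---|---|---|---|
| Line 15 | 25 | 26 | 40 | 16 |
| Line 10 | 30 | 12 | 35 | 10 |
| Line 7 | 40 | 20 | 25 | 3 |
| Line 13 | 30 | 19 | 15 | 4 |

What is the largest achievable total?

Treat each block as its own option and order by rate: Line 15/first 26 > Line 7/first 20 > Line 13/first 19 > Line 15/second 16 > Line 10/first 12 > Line 10/second 10 > Line 13/second 4 > Line 7/second 3.
Fill Line 15 first block (25 at 26) ; 100 left.
Fill Line 7 first block (40 at 20) ; 60 left.
Fill Line 13 first block (30 at 19) ; 30 left.
30 remain; put them into Line 15 second at 16.
Total = 26×25 + 20×40 + 19×30 + 16×30 = 2500.

2500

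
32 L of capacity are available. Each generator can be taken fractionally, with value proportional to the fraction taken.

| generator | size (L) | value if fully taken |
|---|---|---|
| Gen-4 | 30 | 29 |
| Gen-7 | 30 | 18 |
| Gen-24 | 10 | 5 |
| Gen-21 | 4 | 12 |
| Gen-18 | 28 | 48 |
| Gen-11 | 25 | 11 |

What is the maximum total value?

Sort by value density: Gen-21 12/4≈3, Gen-18 48/28≈1.71, Gen-4 29/30≈0.967, Gen-7 18/30≈0.6, Gen-24 5/10≈0.5, Gen-11 11/25≈0.44.
Gen-21: take in full, 4 L for value 12 → 28 left.
Gen-18: take in full, 28 L for value 48 → 0 left.
Total value = 60.

60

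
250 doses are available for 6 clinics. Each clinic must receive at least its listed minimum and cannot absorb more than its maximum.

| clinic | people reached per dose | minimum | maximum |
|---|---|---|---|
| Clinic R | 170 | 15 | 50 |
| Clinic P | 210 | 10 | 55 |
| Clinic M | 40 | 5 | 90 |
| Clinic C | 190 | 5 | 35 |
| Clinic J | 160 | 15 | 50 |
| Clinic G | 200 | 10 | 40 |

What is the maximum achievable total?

Meeting every minimum uses 15+10+5+5+15+10 = 60 doses, leaving 190.
Highest people reached per dose first: Clinic P 210 > Clinic G 200 > Clinic C 190 > Clinic R 170 > Clinic J 160 > Clinic M 40.
Clinic P: +45 to 55 (cap) — 145 left.
Clinic G takes 30 more to reach its cap of 40 — 115 left.
Give Clinic C 30 more to hit its cap of 35 — 85 left.
Clinic R: +35 to 50 (cap) — 50 left.
Give Clinic J 35 more to hit its cap of 50 — 15 left.
Clinic M has room for 85 more but only 15 remain, so it gets 20.
Total = 170×50 + 210×55 + 40×20 + 190×35 + 160×50 + 200×40 = 43500.

43500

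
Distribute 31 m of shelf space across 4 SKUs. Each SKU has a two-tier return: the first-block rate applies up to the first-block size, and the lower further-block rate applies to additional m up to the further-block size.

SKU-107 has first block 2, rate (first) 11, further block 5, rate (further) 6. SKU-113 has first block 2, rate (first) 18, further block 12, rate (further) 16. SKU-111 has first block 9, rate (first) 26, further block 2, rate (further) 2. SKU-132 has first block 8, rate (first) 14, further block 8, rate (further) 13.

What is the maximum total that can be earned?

574

Order all 8 blocks by rate: SKU-111/tier1 26 > SKU-113/tier1 18 > SKU-113/tier2 16 > SKU-132/tier1 14 > SKU-132/tier2 13 > SKU-107/tier1 11 > SKU-107/tier2 6 > SKU-111/tier2 2.
Fill SKU-111 tier1 block (9 at 26) ; 22 left.
SKU-113 tier1 at 18: fill all 2 ; 20 left.
SKU-113 tier2 at 16: fill all 12 ; 8 left.
SKU-132 tier1 at 14: fill all 8 ; 0 left.
Total = 26×9 + 18×2 + 16×12 + 14×8 = 574.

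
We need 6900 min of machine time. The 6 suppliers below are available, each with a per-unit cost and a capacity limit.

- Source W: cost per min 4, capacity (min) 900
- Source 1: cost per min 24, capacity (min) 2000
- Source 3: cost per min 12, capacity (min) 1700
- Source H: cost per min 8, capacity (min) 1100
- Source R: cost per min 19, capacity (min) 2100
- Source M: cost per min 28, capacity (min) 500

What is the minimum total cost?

Cheapest first:
Source W at 4: take all 900 min → 6000 still needed.
Source H (8): use full 1100 → 4900 min to go.
Source 3 (12): use full 1700 → 3200 min to go.
Take 2100 from Source R at 19 → need 1100 more.
Take 1100 from Source 1 at 24 to finish.
Source M: unused.
Cost = 900×4 + 1100×8 + 1700×12 + 2100×19 + 1100×24 = 99100.

99100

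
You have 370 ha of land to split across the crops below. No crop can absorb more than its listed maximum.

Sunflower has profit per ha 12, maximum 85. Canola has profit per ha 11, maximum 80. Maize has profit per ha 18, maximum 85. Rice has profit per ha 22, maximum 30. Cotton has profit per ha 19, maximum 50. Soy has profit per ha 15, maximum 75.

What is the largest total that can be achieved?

5780

Order the crops by profit per ha: Rice 22 > Cotton 19 > Maize 18 > Soy 15 > Sunflower 12 > Canola 11.
Rice: +30 to 30 (cap) ; 340 left.
Give Cotton 50 to hit its cap of 50 ; 290 left.
Maize: +85 to 85 (cap) ; 205 left.
Soy takes 75 to reach its cap of 75 ; 130 left.
Sunflower: +85 to 85 (cap) ; 45 left.
Only 45 left; Canola takes them to reach 45.
Total = 12×85 + 11×45 + 18×85 + 22×30 + 19×50 + 15×75 = 5780.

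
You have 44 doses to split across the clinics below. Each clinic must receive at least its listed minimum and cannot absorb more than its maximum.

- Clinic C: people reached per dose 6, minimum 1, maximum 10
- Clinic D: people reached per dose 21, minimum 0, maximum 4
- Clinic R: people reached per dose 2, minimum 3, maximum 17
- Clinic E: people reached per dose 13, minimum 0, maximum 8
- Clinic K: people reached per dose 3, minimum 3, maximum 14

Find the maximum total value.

Meeting every minimum uses 1+0+3+0+3 = 7 doses, leaving 37.
Order the clinics by people reached per dose: Clinic D 21 > Clinic E 13 > Clinic C 6 > Clinic K 3 > Clinic R 2.
Give Clinic D 4 more to hit its cap of 4 → 33 left.
Give Clinic E 8 more to hit its cap of 8 → 25 left.
Clinic C: +9 to 10 (cap) → 16 left.
Clinic K takes 11 more to reach its cap of 14 → 5 left.
Clinic R: +5 (room for 14) → 8. Pool exhausted.
Total = 6×10 + 21×4 + 2×8 + 13×8 + 3×14 = 306.

306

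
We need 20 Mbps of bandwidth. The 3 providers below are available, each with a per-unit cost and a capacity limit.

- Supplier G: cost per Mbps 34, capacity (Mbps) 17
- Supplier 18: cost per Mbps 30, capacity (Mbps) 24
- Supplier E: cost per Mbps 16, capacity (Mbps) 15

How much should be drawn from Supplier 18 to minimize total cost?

Fill from the cheapest provider first.
Supplier E at 16: take all 15 Mbps ; 5 still needed.
Supplier 18 (30): take the remaining 5 ; done.
Supplier G: unused.

5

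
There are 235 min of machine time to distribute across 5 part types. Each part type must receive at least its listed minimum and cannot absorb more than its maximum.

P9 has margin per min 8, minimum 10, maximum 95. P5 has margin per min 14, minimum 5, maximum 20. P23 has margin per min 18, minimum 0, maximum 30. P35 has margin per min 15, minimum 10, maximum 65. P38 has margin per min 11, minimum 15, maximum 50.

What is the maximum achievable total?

Meeting every minimum uses 10+5+0+10+15 = 40 min, leaving 195.
Highest margin per min first: P23 18 > P35 15 > P5 14 > P38 11 > P9 8.
Give P23 30 more to hit its cap of 30 ; 165 left.
Give P35 55 more to hit its cap of 65 ; 110 left.
P5: +15 to 20 (cap) ; 95 left.
Give P38 35 more to hit its cap of 50 ; 60 left.
Only 60 left; P9 takes them to reach 70.
Total = 8×70 + 14×20 + 18×30 + 15×65 + 11×50 = 2905.

2905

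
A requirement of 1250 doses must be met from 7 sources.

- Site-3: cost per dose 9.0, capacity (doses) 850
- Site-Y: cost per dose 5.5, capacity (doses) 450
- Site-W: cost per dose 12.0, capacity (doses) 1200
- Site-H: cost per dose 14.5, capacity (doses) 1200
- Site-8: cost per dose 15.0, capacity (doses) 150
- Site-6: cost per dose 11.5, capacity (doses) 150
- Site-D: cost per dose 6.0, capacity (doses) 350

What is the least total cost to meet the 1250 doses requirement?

8625

Fill from the cheapest source first.
Site-Y at 5.5: take all 450 doses — 800 still needed.
Take 350 from Site-D at 6.0 — need 450 more.
Site-3 at 9.0: take 450 of its 850 — requirement met.
Site-6, Site-W, Site-H, Site-8: unused.
Cost = 450×5.5 + 350×6.0 + 450×9.0 = 8625.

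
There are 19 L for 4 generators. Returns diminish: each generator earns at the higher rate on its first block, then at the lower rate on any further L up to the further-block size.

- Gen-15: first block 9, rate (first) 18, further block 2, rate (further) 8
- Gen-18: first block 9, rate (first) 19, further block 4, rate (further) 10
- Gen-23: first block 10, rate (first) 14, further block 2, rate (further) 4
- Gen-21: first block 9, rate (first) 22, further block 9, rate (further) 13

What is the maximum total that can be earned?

387

Treat each block as its own option and order by rate: Gen-21/T1 22 > Gen-18/T1 19 > Gen-15/T1 18 > Gen-23/T1 14 > Gen-21/T2 13 > Gen-18/T2 10 > Gen-15/T2 8 > Gen-23/T2 4.
Fill Gen-21 T1 block (9 at 22) — 10 left.
Gen-18/T1 (19): +9 — 1 left.
Gen-15/T1: +1 of 9 at 18; pool empty.
Total = 22×9 + 19×9 + 18×1 = 387.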